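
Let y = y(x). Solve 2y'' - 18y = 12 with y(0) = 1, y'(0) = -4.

Divide through by 2: y'' - 9y = 6.
Characteristic equation r² - 9 = 0 factors as (r - 3)(r + 3) = 0, so r = 3, -3.
Hence y_h = C1*exp(3*x) + C2*exp(-3*x).
For the particular solution try y_p = A0. Substituting and matching coefficients of each power of x gives A0 = -2/3, so y_p = -2/3.
General solution: y = -2/3 + C1*exp(3*x) + C2*exp(-3*x).
Apply the initial conditions: y(0) = -2/3 + C1 + C2 = 1 and y'(0) = -3*C2 + 3*C1 = -4. Solving gives C1 = 1/6, C2 = 3/2.

y = -2/3 + exp(3*x)/6 + 3*exp(-3*x)/2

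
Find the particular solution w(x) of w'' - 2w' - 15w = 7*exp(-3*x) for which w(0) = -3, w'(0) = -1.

w = -119*exp(-3*x)/64 - 73*exp(5*x)/64 - 7*x*exp(-3*x)/8

Characteristic equation r² - 2r - 15 = 0 factors as (r + 3)(r - 5) = 0, so r = -3, 5.
Hence w_h = C1*exp(-3*x) + C2*exp(5*x).
Since exp(-3*x) solves the homogeneous equation (r = -3 is a root of multiplicity 1), multiply the trial by x. Try w_p = A*x*exp(-3*x). Substituting into the equation and dividing by exp(-3*x) gives A = -7/8, so w_p = -7*x*exp(-3*x)/8.
General solution: w = C1*exp(-3*x) + C2*exp(5*x) - 7*x*exp(-3*x)/8.
Apply the initial conditions: w(0) = C1 + C2 = -3 and w'(0) = -7/8 - 3*C1 + 5*C2 = -1. Solving gives C1 = -119/64, C2 = -73/64.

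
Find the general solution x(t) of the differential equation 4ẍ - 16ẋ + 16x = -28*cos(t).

Divide through by 4: x'' - 4x' + 4x = -7*cos(t).
Characteristic equation r² - 4r + 4 = 0 has discriminant (-4)² - 4·(4) = 0, so r = 2 is a repeated root.
Hence x_h = (C1 + C2*t)*exp(2*t).
Try x_p = A*cos(t) + B*sin(t). Substituting and equating the coefficients of cos(t) and sin(t) gives A = -21/25, B = 28/25, so x_p = -21*cos(t)/25 + 28*sin(t)/25.

x = -21*cos(t)/25 + 28*sin(t)/25 + C1*exp(2*t) + C2*t*exp(2*t)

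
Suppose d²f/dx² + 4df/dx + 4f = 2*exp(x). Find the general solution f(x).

f = 2*exp(x)/9 + C1*exp(-2*x) + C2*x*exp(-2*x)

Characteristic equation r² + 4r + 4 = 0 has discriminant (4)² - 4·(4) = 0, so r = -2 is a repeated root.
Hence f_h = (C1 + C2*x)*exp(-2*x).
Try f_p = A*exp(x). Substituting into the equation and dividing by exp(x) gives A = 2/9, so f_p = 2*exp(x)/9.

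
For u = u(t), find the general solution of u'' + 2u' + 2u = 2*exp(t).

Characteristic equation r² + 2r + 2 = 0 has discriminant (2)² - 4·(2) = -4 < 0, so r = -1 ± i.
Hence u_h = C1*cos(t)*exp(-t) + C2*exp(-t)*sin(t).
Try u_p = A*exp(t). Substituting into the equation and dividing by exp(t) gives A = 2/5, so u_p = 2*exp(t)/5.

u = 2*exp(t)/5 + C1*cos(t)*exp(-t) + C2*exp(-t)*sin(t)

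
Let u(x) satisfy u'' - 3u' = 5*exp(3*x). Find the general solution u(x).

u = C2 + C1*exp(3*x) + 5*x*exp(3*x)/3

Characteristic equation r² - 3r = 0 factors as (r - 3)r = 0, so r = 3, 0.
Hence u_h = C1*exp(3*x) + C2.
Since exp(3*x) solves the homogeneous equation (r = 3 is a root of multiplicity 1), multiply the trial by x. Try u_p = A*x*exp(3*x). Substituting into the equation and dividing by exp(3*x) gives A = 5/3, so u_p = 5*x*exp(3*x)/3.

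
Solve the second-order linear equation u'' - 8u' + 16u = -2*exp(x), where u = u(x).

u = -2*exp(x)/9 + C1*exp(4*x) + C2*x*exp(4*x)

Characteristic equation r² - 8r + 16 = 0 has discriminant (-8)² - 4·(16) = 0, so r = 4 is a repeated root.
Hence u_h = (C1 + C2*x)*exp(4*x).
Try u_p = A*exp(x). Substituting into the equation and dividing by exp(x) gives A = -2/9, so u_p = -2*exp(x)/9.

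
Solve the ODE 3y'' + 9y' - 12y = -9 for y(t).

y = 3/4 + C1*exp(-4*t) + C2*exp(t)

Divide through by 3: y'' + 3y' - 4y = -3.
Characteristic equation r² + 3r - 4 = 0 factors as (r + 4)(r - 1) = 0, so r = -4, 1.
Hence y_h = C1*exp(-4*t) + C2*exp(t).
For the particular solution try y_p = A0. Substituting and matching coefficients of each power of t gives A0 = 3/4, so y_p = 3/4.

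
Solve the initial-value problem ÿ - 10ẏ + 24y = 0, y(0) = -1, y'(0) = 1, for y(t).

Characteristic equation r² - 10r + 24 = 0 factors as (r - 6)(r - 4) = 0, so r = 6, 4.
Hence y_h = C1*exp(6*t) + C2*exp(4*t).
Apply the initial conditions: y(0) = C1 + C2 = -1 and y'(0) = 4*C2 + 6*C1 = 1. Solving gives C1 = 5/2, C2 = -7/2.

y = -7*exp(4*t)/2 + 5*exp(6*t)/2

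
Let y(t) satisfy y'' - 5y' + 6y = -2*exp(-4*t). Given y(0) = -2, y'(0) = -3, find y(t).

Characteristic equation r² - 5r + 6 = 0 factors as (r - 2)(r - 3) = 0, so r = 2, 3.
Hence y_h = C1*exp(2*t) + C2*exp(3*t).
Try y_p = A*exp(-4*t). Substituting into the equation and dividing by exp(-4*t) gives A = -1/21, so y_p = -exp(-4*t)/21.
General solution: y = -exp(-4*t)/21 + C1*exp(2*t) + C2*exp(3*t).
Apply the initial conditions: y(0) = -1/21 + C1 + C2 = -2 and y'(0) = 4/21 + 2*C1 + 3*C2 = -3. Solving gives C1 = -8/3, C2 = 5/7.

y = -8*exp(2*t)/3 - exp(-4*t)/21 + 5*exp(3*t)/7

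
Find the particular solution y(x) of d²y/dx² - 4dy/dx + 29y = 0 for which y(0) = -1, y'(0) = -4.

y = -cos(5*x)*exp(2*x) - 2*exp(2*x)*sin(5*x)/5

Characteristic equation r² - 4r + 29 = 0 has discriminant (-4)² - 4·(29) = -100 < 0, so r = 2 ± 5i.
Hence y_h = C1*cos(5*x)*exp(2*x) + C2*exp(2*x)*sin(5*x).
Apply the initial conditions: y(0) = C1 = -1 and y'(0) = 2*C1 + 5*C2 = -4. Solving gives C1 = -1, C2 = -2/5.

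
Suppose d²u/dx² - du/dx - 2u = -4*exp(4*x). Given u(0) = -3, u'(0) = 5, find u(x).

u = -59*exp(-x)/15 - 2*exp(4*x)/5 + 4*exp(2*x)/3

Characteristic equation r² - r - 2 = 0 factors as (r - 2)(r + 1) = 0, so r = 2, -1.
Hence u_h = C1*exp(2*x) + C2*exp(-x).
Try u_p = A*exp(4*x). Substituting into the equation and dividing by exp(4*x) gives A = -2/5, so u_p = -2*exp(4*x)/5.
General solution: u = -2*exp(4*x)/5 + C1*exp(2*x) + C2*exp(-x).
Apply the initial conditions: u(0) = -2/5 + C1 + C2 = -3 and u'(0) = -8/5 - C2 + 2*C1 = 5. Solving gives C1 = 4/3, C2 = -59/15.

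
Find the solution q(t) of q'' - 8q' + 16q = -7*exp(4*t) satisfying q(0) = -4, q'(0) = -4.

Characteristic equation r² - 8r + 16 = 0 has discriminant (-8)² - 4·(16) = 0, so r = 4 is a repeated root.
Hence q_h = (C1 + C2*t)*exp(4*t).
Since exp(4*t) solves the homogeneous equation (r = 4 is a root of multiplicity 2), multiply the trial by t^2. Try q_p = A*t^2*exp(4*t). Substituting into the equation and dividing by exp(4*t) gives A = -7/2, so q_p = -7*t^2*exp(4*t)/2.
General solution: q = C1*exp(4*t) - 7*t^2*exp(4*t)/2 + C2*t*exp(4*t).
Apply the initial conditions: q(0) = C1 = -4 and q'(0) = C2 + 4*C1 = -4. Solving gives C1 = -4, C2 = 12.

q = -4*exp(4*t) + 12*t*exp(4*t) - 7*t**2*exp(4*t)/2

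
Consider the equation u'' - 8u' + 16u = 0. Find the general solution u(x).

u = C1*exp(4*x) + C2*x*exp(4*x)

Characteristic equation r² - 8r + 16 = 0 has discriminant (-8)² - 4·(16) = 0, so r = 4 is a repeated root.
Hence u_h = (C1 + C2*x)*exp(4*x).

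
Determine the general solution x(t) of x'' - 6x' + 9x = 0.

x = C1*exp(3*t) + C2*t*exp(3*t)

Characteristic equation r² - 6r + 9 = 0 has discriminant (-6)² - 4·(9) = 0, so r = 3 is a repeated root.
Hence x_h = (C1 + C2*t)*exp(3*t).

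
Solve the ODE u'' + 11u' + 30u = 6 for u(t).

u = 1/5 + C1*exp(-6*t) + C2*exp(-5*t)

Characteristic equation r² + 11r + 30 = 0 factors as (r + 6)(r + 5) = 0, so r = -6, -5.
Hence u_h = C1*exp(-6*t) + C2*exp(-5*t).
For the particular solution try u_p = A0. Substituting and matching coefficients of each power of t gives A0 = 1/5, so u_p = 1/5.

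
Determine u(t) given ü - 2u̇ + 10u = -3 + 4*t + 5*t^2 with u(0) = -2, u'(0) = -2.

Characteristic equation r² - 2r + 10 = 0 has discriminant (-2)² - 4·(10) = -36 < 0, so r = 1 ± 3i.
Hence u_h = C1*cos(3*t)*exp(t) + C2*exp(t)*sin(3*t).
For the particular solution try u_p = A0 + A1*t + A2*t^2. Substituting and matching coefficients of each power of t gives A0 = -7/25, A1 = 3/5, A2 = 1/2, so u_p = -7/25 + t^2/2 + 3*t/5.
General solution: u = -7/25 + t^2/2 + 3*t/5 + C1*cos(3*t)*exp(t) + C2*exp(t)*sin(3*t).
Apply the initial conditions: u(0) = -7/25 + C1 = -2 and u'(0) = 3/5 + C1 + 3*C2 = -2. Solving gives C1 = -43/25, C2 = -22/75.

u = -7/25 + t**2/2 + 3*t/5 - 43*cos(3*t)*exp(t)/25 - 22*exp(t)*sin(3*t)/75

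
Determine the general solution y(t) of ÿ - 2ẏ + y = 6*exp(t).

Characteristic equation r² - 2r + 1 = 0 has discriminant (-2)² - 4·(1) = 0, so r = 1 is a repeated root.
Hence y_h = (C1 + C2*t)*exp(t).
Since exp(t) solves the homogeneous equation (r = 1 is a root of multiplicity 2), multiply the trial by t^2. Try y_p = A*t^2*exp(t). Substituting into the equation and dividing by exp(t) gives A = 3, so y_p = 3*t^2*exp(t).

y = C1*exp(t) + 3*t**2*exp(t) + C2*t*exp(t)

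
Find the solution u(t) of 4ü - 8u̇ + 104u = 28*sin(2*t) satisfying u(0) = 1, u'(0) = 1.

Divide through by 4: u'' - 2u' + 26u = 7*sin(2*t).
Characteristic equation r² - 2r + 26 = 0 has discriminant (-2)² - 4·(26) = -100 < 0, so r = 1 ± 5i.
Hence u_h = C1*cos(5*t)*exp(t) + C2*exp(t)*sin(5*t).
Try u_p = A*cos(2*t) + B*sin(2*t). Substituting and equating the coefficients of cos(2t) and sin(2t) gives A = 7/125, B = 77/250, so u_p = 7*cos(2*t)/125 + 77*sin(2*t)/250.
General solution: u = 7*cos(2*t)/125 + 77*sin(2*t)/250 + C1*cos(5*t)*exp(t) + C2*exp(t)*sin(5*t).
Apply the initial conditions: u(0) = 7/125 + C1 = 1 and u'(0) = 77/125 + C1 + 5*C2 = 1. Solving gives C1 = 118/125, C2 = -14/125.

u = 7*cos(2*t)/125 + 77*sin(2*t)/250 - 14*exp(t)*sin(5*t)/125 + 118*cos(5*t)*exp(t)/125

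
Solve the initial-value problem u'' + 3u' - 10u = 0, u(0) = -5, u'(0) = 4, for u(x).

u = -3*exp(2*x) - 2*exp(-5*x)

Characteristic equation r² + 3r - 10 = 0 factors as (r - 2)(r + 5) = 0, so r = 2, -5.
Hence u_h = C1*exp(2*x) + C2*exp(-5*x).
Apply the initial conditions: u(0) = C1 + C2 = -5 and u'(0) = -5*C2 + 2*C1 = 4. Solving gives C1 = -3, C2 = -2.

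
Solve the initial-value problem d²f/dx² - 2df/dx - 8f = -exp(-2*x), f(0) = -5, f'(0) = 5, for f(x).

Characteristic equation r² - 2r - 8 = 0 factors as (r + 2)(r - 4) = 0, so r = -2, 4.
Hence f_h = C1*exp(-2*x) + C2*exp(4*x).
Since exp(-2*x) solves the homogeneous equation (r = -2 is a root of multiplicity 1), multiply the trial by x. Try f_p = A*x*exp(-2*x). Substituting into the equation and dividing by exp(-2*x) gives A = 1/6, so f_p = x*exp(-2*x)/6.
General solution: f = C1*exp(-2*x) + C2*exp(4*x) + x*exp(-2*x)/6.
Apply the initial conditions: f(0) = C1 + C2 = -5 and f'(0) = 1/6 - 2*C1 + 4*C2 = 5. Solving gives C1 = -149/36, C2 = -31/36.

f = -149*exp(-2*x)/36 - 31*exp(4*x)/36 + x*exp(-2*x)/6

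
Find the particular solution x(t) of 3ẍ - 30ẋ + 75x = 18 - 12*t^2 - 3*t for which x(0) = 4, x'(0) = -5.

Divide through by 3: x'' - 10x' + 25x = 6 - t - 4*t^2.
Characteristic equation r² - 10r + 25 = 0 has discriminant (-10)² - 4·(25) = 0, so r = 5 is a repeated root.
Hence x_h = (C1 + C2*t)*exp(5*t).
For the particular solution try x_p = A0 + A1*t + A2*t^2. Substituting and matching coefficients of each power of t gives A0 = 116/625, A1 = -21/125, A2 = -4/25, so x_p = 116/625 - 21*t/125 - 4*t^2/25.
General solution: x = 116/625 - 21*t/125 - 4*t^2/25 + C1*exp(5*t) + C2*t*exp(5*t).
Apply the initial conditions: x(0) = 116/625 + C1 = 4 and x'(0) = -21/125 + C2 + 5*C1 = -5. Solving gives C1 = 2384/625, C2 = -2988/125.

x = 116/625 - 21*t/125 - 4*t**2/25 + 2384*exp(5*t)/625 - 2988*t*exp(5*t)/125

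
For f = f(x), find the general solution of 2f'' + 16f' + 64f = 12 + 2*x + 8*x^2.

f = 3/16 - x/32 + x**2/8 + C1*cos(4*x)*exp(-4*x) + C2*exp(-4*x)*sin(4*x)

Divide through by 2: f'' + 8f' + 32f = 6 + x + 4*x^2.
Characteristic equation r² + 8r + 32 = 0 has discriminant (8)² - 4·(32) = -64 < 0, so r = -4 ± 4i.
Hence f_h = C1*cos(4*x)*exp(-4*x) + C2*exp(-4*x)*sin(4*x).
For the particular solution try f_p = A0 + A1*x + A2*x^2. Substituting and matching coefficients of each power of x gives A0 = 3/16, A1 = -1/32, A2 = 1/8, so f_p = 3/16 - x/32 + x^2/8.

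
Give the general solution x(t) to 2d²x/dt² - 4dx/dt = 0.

Divide through by 2: x'' - 2x' = 0.
Characteristic equation r² - 2r = 0 factors as (r - 2)r = 0, so r = 2, 0.
Hence x_h = C1*exp(2*t) + C2.

x = C2 + C1*exp(2*t)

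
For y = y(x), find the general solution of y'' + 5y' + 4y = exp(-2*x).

y = -exp(-2*x)/2 + C1*exp(-x) + C2*exp(-4*x)

Characteristic equation r² + 5r + 4 = 0 factors as (r + 1)(r + 4) = 0, so r = -1, -4.
Hence y_h = C1*exp(-x) + C2*exp(-4*x).
Try y_p = A*exp(-2*x). Substituting into the equation and dividing by exp(-2*x) gives A = -1/2, so y_p = -exp(-2*x)/2.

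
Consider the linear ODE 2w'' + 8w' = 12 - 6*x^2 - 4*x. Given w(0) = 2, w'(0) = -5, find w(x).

w = 47/128 - x**3/4 - x**2/16 + 49*x/32 + 209*exp(-4*x)/128

Divide through by 2: w'' + 4w' = 6 - 3*x^2 - 2*x.
Characteristic equation r² + 4r = 0 factors as (r + 4)r = 0, so r = -4, 0.
Hence w_h = C1*exp(-4*x) + C2.
Since 0 is a characteristic root (multiplicity 1), multiply the polynomial trial by x: try w_p = x*(A0 + A1*x + A2*x^2). Substituting and matching coefficients of each power of x gives A0 = 49/32, A1 = -1/16, A2 = -1/4, so w_p = -x^3/4 - x^2/16 + 49*x/32.
General solution: w = C2 - x^3/4 - x^2/16 + 49*x/32 + C1*exp(-4*x).
Apply the initial conditions: w(0) = C1 + C2 = 2 and w'(0) = 49/32 - 4*C1 = -5. Solving gives C1 = 209/128, C2 = 47/128.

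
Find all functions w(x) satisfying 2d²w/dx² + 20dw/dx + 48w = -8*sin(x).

Divide through by 2: w'' + 10w' + 24w = -4*sin(x).
Characteristic equation r² + 10r + 24 = 0 factors as (r + 4)(r + 6) = 0, so r = -4, -6.
Hence w_h = C1*exp(-4*x) + C2*exp(-6*x).
Try w_p = A*cos(x) + B*sin(x). Substituting and equating the coefficients of cos(x) and sin(x) gives A = 40/629, B = -92/629, so w_p = -92*sin(x)/629 + 40*cos(x)/629.

w = -92*sin(x)/629 + 40*cos(x)/629 + C1*exp(-4*x) + C2*exp(-6*x)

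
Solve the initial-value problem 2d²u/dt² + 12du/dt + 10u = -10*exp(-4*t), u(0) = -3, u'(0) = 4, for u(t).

Divide through by 2: u'' + 6u' + 5u = -5*exp(-4*t).
Characteristic equation r² + 6r + 5 = 0 factors as (r + 1)(r + 5) = 0, so r = -1, -5.
Hence u_h = C1*exp(-t) + C2*exp(-5*t).
Try u_p = A*exp(-4*t). Substituting into the equation and dividing by exp(-4*t) gives A = 5/3, so u_p = 5*exp(-4*t)/3.
General solution: u = 5*exp(-4*t)/3 + C1*exp(-t) + C2*exp(-5*t).
Apply the initial conditions: u(0) = 5/3 + C1 + C2 = -3 and u'(0) = -20/3 - C1 - 5*C2 = 4. Solving gives C1 = -19/6, C2 = -3/2.

u = -19*exp(-t)/6 - 3*exp(-5*t)/2 + 5*exp(-4*t)/3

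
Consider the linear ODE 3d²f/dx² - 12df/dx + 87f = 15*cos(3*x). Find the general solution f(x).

f = -15*sin(3*x)/136 + 25*cos(3*x)/136 + C1*cos(5*x)*exp(2*x) + C2*exp(2*x)*sin(5*x)

Divide through by 3: f'' - 4f' + 29f = 5*cos(3*x).
Characteristic equation r² - 4r + 29 = 0 has discriminant (-4)² - 4·(29) = -100 < 0, so r = 2 ± 5i.
Hence f_h = C1*cos(5*x)*exp(2*x) + C2*exp(2*x)*sin(5*x).
Try f_p = A*cos(3*x) + B*sin(3*x). Substituting and equating the coefficients of cos(3x) and sin(3x) gives A = 25/136, B = -15/136, so f_p = -15*sin(3*x)/136 + 25*cos(3*x)/136.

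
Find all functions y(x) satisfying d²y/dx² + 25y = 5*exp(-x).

Characteristic equation r² + 25 = 0 has discriminant (0)² - 4·(25) = -100 < 0, so r = ± 5i.
Hence y_h = C1*cos(5*x) + C2*sin(5*x).
Try y_p = A*exp(-x). Substituting into the equation and dividing by exp(-x) gives A = 5/26, so y_p = 5*exp(-x)/26.

y = 5*exp(-x)/26 + C1*cos(5*x) + C2*sin(5*x)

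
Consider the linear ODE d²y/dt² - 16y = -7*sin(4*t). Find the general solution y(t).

Characteristic equation r² - 16 = 0 factors as (r + 4)(r - 4) = 0, so r = -4, 4.
Hence y_h = C1*exp(-4*t) + C2*exp(4*t).
Try y_p = A*cos(4*t) + B*sin(4*t). Substituting and equating the coefficients of cos(4t) and sin(4t) gives A = 0, B = 7/32, so y_p = 7*sin(4*t)/32.

y = 7*sin(4*t)/32 + C1*exp(-4*t) + C2*exp(4*t)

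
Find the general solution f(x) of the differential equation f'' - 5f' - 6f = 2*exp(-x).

f = C1*exp(6*x) + C2*exp(-x) - 2*x*exp(-x)/7

Characteristic equation r² - 5r - 6 = 0 factors as (r - 6)(r + 1) = 0, so r = 6, -1.
Hence f_h = C1*exp(6*x) + C2*exp(-x).
Since exp(-x) solves the homogeneous equation (r = -1 is a root of multiplicity 1), multiply the trial by x. Try f_p = A*x*exp(-x). Substituting into the equation and dividing by exp(-x) gives A = -2/7, so f_p = -2*x*exp(-x)/7.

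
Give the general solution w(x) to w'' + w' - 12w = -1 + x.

w = 11/144 - x/12 + C1*exp(-4*x) + C2*exp(3*x)

Characteristic equation r² + r - 12 = 0 factors as (r + 4)(r - 3) = 0, so r = -4, 3.
Hence w_h = C1*exp(-4*x) + C2*exp(3*x).
For the particular solution try w_p = A0 + A1*x. Substituting and matching coefficients of each power of x gives A0 = 11/144, A1 = -1/12, so w_p = 11/144 - x/12.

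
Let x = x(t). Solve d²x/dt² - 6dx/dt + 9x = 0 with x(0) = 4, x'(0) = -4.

Characteristic equation r² - 6r + 9 = 0 has discriminant (-6)² - 4·(9) = 0, so r = 3 is a repeated root.
Hence x_h = (C1 + C2*t)*exp(3*t).
Apply the initial conditions: x(0) = C1 = 4 and x'(0) = C2 + 3*C1 = -4. Solving gives C1 = 4, C2 = -16.

x = 4*exp(3*t) - 16*t*exp(3*t)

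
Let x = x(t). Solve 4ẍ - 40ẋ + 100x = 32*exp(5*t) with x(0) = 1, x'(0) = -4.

Divide through by 4: x'' - 10x' + 25x = 8*exp(5*t).
Characteristic equation r² - 10r + 25 = 0 has discriminant (-10)² - 4·(25) = 0, so r = 5 is a repeated root.
Hence x_h = (C1 + C2*t)*exp(5*t).
Since exp(5*t) solves the homogeneous equation (r = 5 is a root of multiplicity 2), multiply the trial by t^2. Try x_p = A*t^2*exp(5*t). Substituting into the equation and dividing by exp(5*t) gives A = 4, so x_p = 4*t^2*exp(5*t).
General solution: x = C1*exp(5*t) + 4*t^2*exp(5*t) + C2*t*exp(5*t).
Apply the initial conditions: x(0) = C1 = 1 and x'(0) = C2 + 5*C1 = -4. Solving gives C1 = 1, C2 = -9.

x = -9*t*exp(5*t) + 4*t**2*exp(5*t) + exp(5*t)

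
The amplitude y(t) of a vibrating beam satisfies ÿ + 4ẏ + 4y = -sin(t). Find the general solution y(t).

Characteristic equation r² + 4r + 4 = 0 has discriminant (4)² - 4·(4) = 0, so r = -2 is a repeated root.
Hence y_h = (C1 + C2*t)*exp(-2*t).
Try y_p = A*cos(t) + B*sin(t). Substituting and equating the coefficients of cos(t) and sin(t) gives A = 4/25, B = -3/25, so y_p = -3*sin(t)/25 + 4*cos(t)/25.

y = -3*sin(t)/25 + 4*cos(t)/25 + C1*exp(-2*t) + C2*t*exp(-2*t)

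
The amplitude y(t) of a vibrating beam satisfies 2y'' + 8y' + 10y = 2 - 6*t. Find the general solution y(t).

Divide through by 2: y'' + 4y' + 5y = 1 - 3*t.
Characteristic equation r² + 4r + 5 = 0 has discriminant (4)² - 4·(5) = -4 < 0, so r = -2 ± i.
Hence y_h = C1*cos(t)*exp(-2*t) + C2*exp(-2*t)*sin(t).
For the particular solution try y_p = A0 + A1*t. Substituting and matching coefficients of each power of t gives A0 = 17/25, A1 = -3/5, so y_p = 17/25 - 3*t/5.

y = 17/25 - 3*t/5 + C1*cos(t)*exp(-2*t) + C2*exp(-2*t)*sin(t)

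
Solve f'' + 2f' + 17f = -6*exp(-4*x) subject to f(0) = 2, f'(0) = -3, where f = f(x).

Characteristic equation r² + 2r + 17 = 0 has discriminant (2)² - 4·(17) = -64 < 0, so r = -1 ± 4i.
Hence f_h = C1*cos(4*x)*exp(-x) + C2*exp(-x)*sin(4*x).
Try f_p = A*exp(-4*x). Substituting into the equation and dividing by exp(-4*x) gives A = -6/25, so f_p = -6*exp(-4*x)/25.
General solution: f = -6*exp(-4*x)/25 + C1*cos(4*x)*exp(-x) + C2*exp(-x)*sin(4*x).
Apply the initial conditions: f(0) = -6/25 + C1 = 2 and f'(0) = 24/25 - C1 + 4*C2 = -3. Solving gives C1 = 56/25, C2 = -43/100.

f = -6*exp(-4*x)/25 - 43*exp(-x)*sin(4*x)/100 + 56*cos(4*x)*exp(-x)/25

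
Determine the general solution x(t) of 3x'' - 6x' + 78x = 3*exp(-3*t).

x = exp(-3*t)/41 + C1*cos(5*t)*exp(t) + C2*exp(t)*sin(5*t)

Divide through by 3: x'' - 2x' + 26x = exp(-3*t).
Characteristic equation r² - 2r + 26 = 0 has discriminant (-2)² - 4·(26) = -100 < 0, so r = 1 ± 5i.
Hence x_h = C1*cos(5*t)*exp(t) + C2*exp(t)*sin(5*t).
Try x_p = A*exp(-3*t). Substituting into the equation and dividing by exp(-3*t) gives A = 1/41, so x_p = exp(-3*t)/41.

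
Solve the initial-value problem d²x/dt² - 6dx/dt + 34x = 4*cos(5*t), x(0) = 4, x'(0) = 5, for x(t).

x = -40*sin(5*t)/327 + 4*cos(5*t)/109 - 2053*exp(3*t)*sin(5*t)/1635 + 432*cos(5*t)*exp(3*t)/109

Characteristic equation r² - 6r + 34 = 0 has discriminant (-6)² - 4·(34) = -100 < 0, so r = 3 ± 5i.
Hence x_h = C1*cos(5*t)*exp(3*t) + C2*exp(3*t)*sin(5*t).
Try x_p = A*cos(5*t) + B*sin(5*t). Substituting and equating the coefficients of cos(5t) and sin(5t) gives A = 4/109, B = -40/327, so x_p = -40*sin(5*t)/327 + 4*cos(5*t)/109.
General solution: x = -40*sin(5*t)/327 + 4*cos(5*t)/109 + C1*cos(5*t)*exp(3*t) + C2*exp(3*t)*sin(5*t).
Apply the initial conditions: x(0) = 4/109 + C1 = 4 and x'(0) = -200/327 + 3*C1 + 5*C2 = 5. Solving gives C1 = 432/109, C2 = -2053/1635.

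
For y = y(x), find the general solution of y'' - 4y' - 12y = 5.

y = -5/12 + C1*exp(6*x) + C2*exp(-2*x)

Characteristic equation r² - 4r - 12 = 0 factors as (r - 6)(r + 2) = 0, so r = 6, -2.
Hence y_h = C1*exp(6*x) + C2*exp(-2*x).
For the particular solution try y_p = A0. Substituting and matching coefficients of each power of x gives A0 = -5/12, so y_p = -5/12.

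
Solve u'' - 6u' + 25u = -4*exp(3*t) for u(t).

Characteristic equation r² - 6r + 25 = 0 has discriminant (-6)² - 4·(25) = -64 < 0, so r = 3 ± 4i.
Hence u_h = C1*cos(4*t)*exp(3*t) + C2*exp(3*t)*sin(4*t).
Try u_p = A*exp(3*t). Substituting into the equation and dividing by exp(3*t) gives A = -1/4, so u_p = -exp(3*t)/4.

u = -exp(3*t)/4 + C1*cos(4*t)*exp(3*t) + C2*exp(3*t)*sin(4*t)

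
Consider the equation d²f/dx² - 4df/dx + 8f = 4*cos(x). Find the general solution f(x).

Characteristic equation r² - 4r + 8 = 0 has discriminant (-4)² - 4·(8) = -16 < 0, so r = 2 ± 2i.
Hence f_h = C1*cos(2*x)*exp(2*x) + C2*exp(2*x)*sin(2*x).
Try f_p = A*cos(x) + B*sin(x). Substituting and equating the coefficients of cos(x) and sin(x) gives A = 28/65, B = -16/65, so f_p = -16*sin(x)/65 + 28*cos(x)/65.

f = -16*sin(x)/65 + 28*cos(x)/65 + C1*cos(2*x)*exp(2*x) + C2*exp(2*x)*sin(2*x)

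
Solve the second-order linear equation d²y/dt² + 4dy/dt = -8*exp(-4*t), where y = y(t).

y = C2 + C1*exp(-4*t) + 2*t*exp(-4*t)

Characteristic equation r² + 4r = 0 factors as (r + 4)r = 0, so r = -4, 0.
Hence y_h = C1*exp(-4*t) + C2.
Since exp(-4*t) solves the homogeneous equation (r = -4 is a root of multiplicity 1), multiply the trial by t. Try y_p = A*t*exp(-4*t). Substituting into the equation and dividing by exp(-4*t) gives A = 2, so y_p = 2*t*exp(-4*t).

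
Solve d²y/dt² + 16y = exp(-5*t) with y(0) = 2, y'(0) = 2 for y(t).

y = exp(-5*t)/41 + 81*cos(4*t)/41 + 87*sin(4*t)/164

Characteristic equation r² + 16 = 0 has discriminant (0)² - 4·(16) = -64 < 0, so r = ± 4i.
Hence y_h = C1*cos(4*t) + C2*sin(4*t).
Try y_p = A*exp(-5*t). Substituting into the equation and dividing by exp(-5*t) gives A = 1/41, so y_p = exp(-5*t)/41.
General solution: y = exp(-5*t)/41 + C1*cos(4*t) + C2*sin(4*t).
Apply the initial conditions: y(0) = 1/41 + C1 = 2 and y'(0) = -5/41 + 4*C2 = 2. Solving gives C1 = 81/41, C2 = 87/164.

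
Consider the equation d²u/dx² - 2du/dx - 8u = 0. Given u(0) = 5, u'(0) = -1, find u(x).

Characteristic equation r² - 2r - 8 = 0 factors as (r + 2)(r - 4) = 0, so r = -2, 4.
Hence u_h = C1*exp(-2*x) + C2*exp(4*x).
Apply the initial conditions: u(0) = C1 + C2 = 5 and u'(0) = -2*C1 + 4*C2 = -1. Solving gives C1 = 7/2, C2 = 3/2.

u = 3*exp(4*x)/2 + 7*exp(-2*x)/2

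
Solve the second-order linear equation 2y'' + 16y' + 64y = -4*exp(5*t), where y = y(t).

y = -2*exp(5*t)/97 + C1*cos(4*t)*exp(-4*t) + C2*exp(-4*t)*sin(4*t)

Divide through by 2: y'' + 8y' + 32y = -2*exp(5*t).
Characteristic equation r² + 8r + 32 = 0 has discriminant (8)² - 4·(32) = -64 < 0, so r = -4 ± 4i.
Hence y_h = C1*cos(4*t)*exp(-4*t) + C2*exp(-4*t)*sin(4*t).
Try y_p = A*exp(5*t). Substituting into the equation and dividing by exp(5*t) gives A = -2/97, so y_p = -2*exp(5*t)/97.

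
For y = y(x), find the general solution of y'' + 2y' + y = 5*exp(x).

Characteristic equation r² + 2r + 1 = 0 has discriminant (2)² - 4·(1) = 0, so r = -1 is a repeated root.
Hence y_h = (C1 + C2*x)*exp(-x).
Try y_p = A*exp(x). Substituting into the equation and dividing by exp(x) gives A = 5/4, so y_p = 5*exp(x)/4.

y = 5*exp(x)/4 + C1*exp(-x) + C2*x*exp(-x)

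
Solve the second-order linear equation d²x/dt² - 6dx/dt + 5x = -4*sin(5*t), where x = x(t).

Characteristic equation r² - 6r + 5 = 0 factors as (r - 1)(r - 5) = 0, so r = 1, 5.
Hence x_h = C1*exp(t) + C2*exp(5*t).
Try x_p = A*cos(5*t) + B*sin(5*t). Substituting and equating the coefficients of cos(5t) and sin(5t) gives A = -6/65, B = 4/65, so x_p = -6*cos(5*t)/65 + 4*sin(5*t)/65.

x = -6*cos(5*t)/65 + 4*sin(5*t)/65 + C1*exp(t) + C2*exp(5*t)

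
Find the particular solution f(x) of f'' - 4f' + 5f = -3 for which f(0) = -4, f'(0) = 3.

Characteristic equation r² - 4r + 5 = 0 has discriminant (-4)² - 4·(5) = -4 < 0, so r = 2 ± i.
Hence f_h = C1*cos(x)*exp(2*x) + C2*exp(2*x)*sin(x).
For the particular solution try f_p = A0. Substituting and matching coefficients of each power of x gives A0 = -3/5, so f_p = -3/5.
General solution: f = -3/5 + C1*cos(x)*exp(2*x) + C2*exp(2*x)*sin(x).
Apply the initial conditions: f(0) = -3/5 + C1 = -4 and f'(0) = C2 + 2*C1 = 3. Solving gives C1 = -17/5, C2 = 49/5.

f = -3/5 - 17*cos(x)*exp(2*x)/5 + 49*exp(2*x)*sin(x)/5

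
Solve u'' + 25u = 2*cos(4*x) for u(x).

Characteristic equation r² + 25 = 0 has discriminant (0)² - 4·(25) = -100 < 0, so r = ± 5i.
Hence u_h = C1*cos(5*x) + C2*sin(5*x).
Try u_p = A*cos(4*x) + B*sin(4*x). Substituting and equating the coefficients of cos(4x) and sin(4x) gives A = 2/9, B = 0, so u_p = 2*cos(4*x)/9.

u = 2*cos(4*x)/9 + C1*cos(5*x) + C2*sin(5*x)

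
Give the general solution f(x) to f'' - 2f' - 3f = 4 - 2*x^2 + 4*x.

f = 16/27 - 20*x/9 + 2*x**2/3 + C1*exp(-x) + C2*exp(3*x)

Characteristic equation r² - 2r - 3 = 0 factors as (r + 1)(r - 3) = 0, so r = -1, 3.
Hence f_h = C1*exp(-x) + C2*exp(3*x).
For the particular solution try f_p = A0 + A1*x + A2*x^2. Substituting and matching coefficients of each power of x gives A0 = 16/27, A1 = -20/9, A2 = 2/3, so f_p = 16/27 - 20*x/9 + 2*x^2/3.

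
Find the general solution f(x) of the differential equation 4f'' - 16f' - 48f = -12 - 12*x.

f = 1/6 + x/4 + C1*exp(-2*x) + C2*exp(6*x)

Divide through by 4: f'' - 4f' - 12f = -3 - 3*x.
Characteristic equation r² - 4r - 12 = 0 factors as (r + 2)(r - 6) = 0, so r = -2, 6.
Hence f_h = C1*exp(-2*x) + C2*exp(6*x).
For the particular solution try f_p = A0 + A1*x. Substituting and matching coefficients of each power of x gives A0 = 1/6, A1 = 1/4, so f_p = 1/6 + x/4.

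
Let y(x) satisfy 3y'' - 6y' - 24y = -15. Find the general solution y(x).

Divide through by 3: y'' - 2y' - 8y = -5.
Characteristic equation r² - 2r - 8 = 0 factors as (r - 4)(r + 2) = 0, so r = 4, -2.
Hence y_h = C1*exp(4*x) + C2*exp(-2*x).
For the particular solution try y_p = A0. Substituting and matching coefficients of each power of x gives A0 = 5/8, so y_p = 5/8.

y = 5/8 + C1*exp(4*x) + C2*exp(-2*x)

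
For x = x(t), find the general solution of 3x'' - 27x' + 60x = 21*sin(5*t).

Divide through by 3: x'' - 9x' + 20x = 7*sin(5*t).
Characteristic equation r² - 9r + 20 = 0 factors as (r - 5)(r - 4) = 0, so r = 5, 4.
Hence x_h = C1*exp(5*t) + C2*exp(4*t).
Try x_p = A*cos(5*t) + B*sin(5*t). Substituting and equating the coefficients of cos(5t) and sin(5t) gives A = 63/410, B = -7/410, so x_p = -7*sin(5*t)/410 + 63*cos(5*t)/410.

x = -7*sin(5*t)/410 + 63*cos(5*t)/410 + C1*exp(5*t) + C2*exp(4*t)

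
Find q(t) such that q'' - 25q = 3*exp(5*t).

Characteristic equation r² - 25 = 0 factors as (r - 5)(r + 5) = 0, so r = 5, -5.
Hence q_h = C1*exp(5*t) + C2*exp(-5*t).
Since exp(5*t) solves the homogeneous equation (r = 5 is a root of multiplicity 1), multiply the trial by t. Try q_p = A*t*exp(5*t). Substituting into the equation and dividing by exp(5*t) gives A = 3/10, so q_p = 3*t*exp(5*t)/10.

q = C1*exp(5*t) + C2*exp(-5*t) + 3*t*exp(5*t)/10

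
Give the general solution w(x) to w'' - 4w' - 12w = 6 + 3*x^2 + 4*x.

Characteristic equation r² - 4r - 12 = 0 factors as (r - 6)(r + 2) = 0, so r = 6, -2.
Hence w_h = C1*exp(6*x) + C2*exp(-2*x).
For the particular solution try w_p = A0 + A1*x + A2*x^2. Substituting and matching coefficients of each power of x gives A0 = -35/72, A1 = -1/6, A2 = -1/4, so w_p = -35/72 - x^2/4 - x/6.

w = -35/72 - x**2/4 - x/6 + C1*exp(6*x) + C2*exp(-2*x)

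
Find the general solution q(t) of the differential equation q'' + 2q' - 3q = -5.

q = 5/3 + C1*exp(-3*t) + C2*exp(t)

Characteristic equation r² + 2r - 3 = 0 factors as (r + 3)(r - 1) = 0, so r = -3, 1.
Hence q_h = C1*exp(-3*t) + C2*exp(t).
For the particular solution try q_p = A0. Substituting and matching coefficients of each power of t gives A0 = 5/3, so q_p = 5/3.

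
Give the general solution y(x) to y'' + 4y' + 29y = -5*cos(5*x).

y = -25*sin(5*x)/104 - 5*cos(5*x)/104 + C1*cos(5*x)*exp(-2*x) + C2*exp(-2*x)*sin(5*x)

Characteristic equation r² + 4r + 29 = 0 has discriminant (4)² - 4·(29) = -100 < 0, so r = -2 ± 5i.
Hence y_h = C1*cos(5*x)*exp(-2*x) + C2*exp(-2*x)*sin(5*x).
Try y_p = A*cos(5*x) + B*sin(5*x). Substituting and equating the coefficients of cos(5x) and sin(5x) gives A = -5/104, B = -25/104, so y_p = -25*sin(5*x)/104 - 5*cos(5*x)/104.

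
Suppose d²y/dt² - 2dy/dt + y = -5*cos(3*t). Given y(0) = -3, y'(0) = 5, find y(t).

y = -17*exp(t)/5 + 2*cos(3*t)/5 + 3*sin(3*t)/10 + 15*t*exp(t)/2

Characteristic equation r² - 2r + 1 = 0 has discriminant (-2)² - 4·(1) = 0, so r = 1 is a repeated root.
Hence y_h = (C1 + C2*t)*exp(t).
Try y_p = A*cos(3*t) + B*sin(3*t). Substituting and equating the coefficients of cos(3t) and sin(3t) gives A = 2/5, B = 3/10, so y_p = 2*cos(3*t)/5 + 3*sin(3*t)/10.
General solution: y = 2*cos(3*t)/5 + 3*sin(3*t)/10 + C1*exp(t) + C2*t*exp(t).
Apply the initial conditions: y(0) = 2/5 + C1 = -3 and y'(0) = 9/10 + C1 + C2 = 5. Solving gives C1 = -17/5, C2 = 15/2.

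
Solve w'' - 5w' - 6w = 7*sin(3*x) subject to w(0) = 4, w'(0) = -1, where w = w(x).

w = -7*sin(3*x)/30 + 7*cos(3*x)/30 + 52*exp(6*x)/105 + 229*exp(-x)/70

Characteristic equation r² - 5r - 6 = 0 factors as (r + 1)(r - 6) = 0, so r = -1, 6.
Hence w_h = C1*exp(-x) + C2*exp(6*x).
Try w_p = A*cos(3*x) + B*sin(3*x). Substituting and equating the coefficients of cos(3x) and sin(3x) gives A = 7/30, B = -7/30, so w_p = -7*sin(3*x)/30 + 7*cos(3*x)/30.
General solution: w = -7*sin(3*x)/30 + 7*cos(3*x)/30 + C1*exp(-x) + C2*exp(6*x).
Apply the initial conditions: w(0) = 7/30 + C1 + C2 = 4 and w'(0) = -7/10 - C1 + 6*C2 = -1. Solving gives C1 = 229/70, C2 = 52/105.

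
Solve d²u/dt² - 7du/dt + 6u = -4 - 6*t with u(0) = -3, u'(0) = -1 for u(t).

Characteristic equation r² - 7r + 6 = 0 factors as (r - 6)(r - 1) = 0, so r = 6, 1.
Hence u_h = C1*exp(6*t) + C2*exp(t).
For the particular solution try u_p = A0 + A1*t. Substituting and matching coefficients of each power of t gives A0 = -11/6, A1 = -1, so u_p = -11/6 - t.
General solution: u = -11/6 - t + C1*exp(6*t) + C2*exp(t).
Apply the initial conditions: u(0) = -11/6 + C1 + C2 = -3 and u'(0) = -1 + C2 + 6*C1 = -1. Solving gives C1 = 7/30, C2 = -7/5.

u = -11/6 - t - 7*exp(t)/5 + 7*exp(6*t)/30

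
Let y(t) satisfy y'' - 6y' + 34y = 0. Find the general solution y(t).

y = C1*cos(5*t)*exp(3*t) + C2*exp(3*t)*sin(5*t)

Characteristic equation r² - 6r + 34 = 0 has discriminant (-6)² - 4·(34) = -100 < 0, so r = 3 ± 5i.
Hence y_h = C1*cos(5*t)*exp(3*t) + C2*exp(3*t)*sin(5*t).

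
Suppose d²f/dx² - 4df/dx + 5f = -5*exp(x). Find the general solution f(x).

f = -5*exp(x)/2 + C1*cos(x)*exp(2*x) + C2*exp(2*x)*sin(x)

Characteristic equation r² - 4r + 5 = 0 has discriminant (-4)² - 4·(5) = -4 < 0, so r = 2 ± i.
Hence f_h = C1*cos(x)*exp(2*x) + C2*exp(2*x)*sin(x).
Try f_p = A*exp(x). Substituting into the equation and dividing by exp(x) gives A = -5/2, so f_p = -5*exp(x)/2.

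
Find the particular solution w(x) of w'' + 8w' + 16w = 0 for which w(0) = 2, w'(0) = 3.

Characteristic equation r² + 8r + 16 = 0 has discriminant (8)² - 4·(16) = 0, so r = -4 is a repeated root.
Hence w_h = (C1 + C2*x)*exp(-4*x).
Apply the initial conditions: w(0) = C1 = 2 and w'(0) = C2 - 4*C1 = 3. Solving gives C1 = 2, C2 = 11.

w = 2*exp(-4*x) + 11*x*exp(-4*x)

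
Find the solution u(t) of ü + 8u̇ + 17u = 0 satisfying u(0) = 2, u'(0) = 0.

Characteristic equation r² + 8r + 17 = 0 has discriminant (8)² - 4·(17) = -4 < 0, so r = -4 ± i.
Hence u_h = C1*cos(t)*exp(-4*t) + C2*exp(-4*t)*sin(t).
Apply the initial conditions: u(0) = C1 = 2 and u'(0) = C2 - 4*C1 = 0. Solving gives C1 = 2, C2 = 8.

u = 2*cos(t)*exp(-4*t) + 8*exp(-4*t)*sin(t)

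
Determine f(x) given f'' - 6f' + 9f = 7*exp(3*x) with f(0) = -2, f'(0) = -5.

f = -2*exp(3*x) + x*exp(3*x) + 7*x**2*exp(3*x)/2

Characteristic equation r² - 6r + 9 = 0 has discriminant (-6)² - 4·(9) = 0, so r = 3 is a repeated root.
Hence f_h = (C1 + C2*x)*exp(3*x).
Since exp(3*x) solves the homogeneous equation (r = 3 is a root of multiplicity 2), multiply the trial by x^2. Try f_p = A*x^2*exp(3*x). Substituting into the equation and dividing by exp(3*x) gives A = 7/2, so f_p = 7*x^2*exp(3*x)/2.
General solution: f = C1*exp(3*x) + 7*x^2*exp(3*x)/2 + C2*x*exp(3*x).
Apply the initial conditions: f(0) = C1 = -2 and f'(0) = C2 + 3*C1 = -5. Solving gives C1 = -2, C2 = 1.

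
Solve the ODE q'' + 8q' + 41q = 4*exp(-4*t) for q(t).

Characteristic equation r² + 8r + 41 = 0 has discriminant (8)² - 4·(41) = -100 < 0, so r = -4 ± 5i.
Hence q_h = C1*cos(5*t)*exp(-4*t) + C2*exp(-4*t)*sin(5*t).
Try q_p = A*exp(-4*t). Substituting into the equation and dividing by exp(-4*t) gives A = 4/25, so q_p = 4*exp(-4*t)/25.

q = 4*exp(-4*t)/25 + C1*cos(5*t)*exp(-4*t) + C2*exp(-4*t)*sin(5*t)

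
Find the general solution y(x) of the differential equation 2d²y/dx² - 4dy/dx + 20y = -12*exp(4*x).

y = -exp(4*x)/3 + C1*cos(3*x)*exp(x) + C2*exp(x)*sin(3*x)

Divide through by 2: y'' - 2y' + 10y = -6*exp(4*x).
Characteristic equation r² - 2r + 10 = 0 has discriminant (-2)² - 4·(10) = -36 < 0, so r = 1 ± 3i.
Hence y_h = C1*cos(3*x)*exp(x) + C2*exp(x)*sin(3*x).
Try y_p = A*exp(4*x). Substituting into the equation and dividing by exp(4*x) gives A = -1/3, so y_p = -exp(4*x)/3.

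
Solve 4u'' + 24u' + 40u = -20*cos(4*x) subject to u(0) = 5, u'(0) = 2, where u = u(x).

u = -10*sin(4*x)/51 + 5*cos(4*x)/102 + 505*cos(x)*exp(-3*x)/102 + 1799*exp(-3*x)*sin(x)/102

Divide through by 4: u'' + 6u' + 10u = -5*cos(4*x).
Characteristic equation r² + 6r + 10 = 0 has discriminant (6)² - 4·(10) = -4 < 0, so r = -3 ± i.
Hence u_h = C1*cos(x)*exp(-3*x) + C2*exp(-3*x)*sin(x).
Try u_p = A*cos(4*x) + B*sin(4*x). Substituting and equating the coefficients of cos(4x) and sin(4x) gives A = 5/102, B = -10/51, so u_p = -10*sin(4*x)/51 + 5*cos(4*x)/102.
General solution: u = -10*sin(4*x)/51 + 5*cos(4*x)/102 + C1*cos(x)*exp(-3*x) + C2*exp(-3*x)*sin(x).
Apply the initial conditions: u(0) = 5/102 + C1 = 5 and u'(0) = -40/51 + C2 - 3*C1 = 2. Solving gives C1 = 505/102, C2 = 1799/102.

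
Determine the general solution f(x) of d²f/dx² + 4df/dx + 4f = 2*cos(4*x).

f = -3*cos(4*x)/50 + 2*sin(4*x)/25 + C1*exp(-2*x) + C2*x*exp(-2*x)

Characteristic equation r² + 4r + 4 = 0 has discriminant (4)² - 4·(4) = 0, so r = -2 is a repeated root.
Hence f_h = (C1 + C2*x)*exp(-2*x).
Try f_p = A*cos(4*x) + B*sin(4*x). Substituting and equating the coefficients of cos(4x) and sin(4x) gives A = -3/50, B = 2/25, so f_p = -3*cos(4*x)/50 + 2*sin(4*x)/25.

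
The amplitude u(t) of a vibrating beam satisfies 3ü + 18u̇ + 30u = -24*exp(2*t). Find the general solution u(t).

u = -4*exp(2*t)/13 + C1*cos(t)*exp(-3*t) + C2*exp(-3*t)*sin(t)

Divide through by 3: u'' + 6u' + 10u = -8*exp(2*t).
Characteristic equation r² + 6r + 10 = 0 has discriminant (6)² - 4·(10) = -4 < 0, so r = -3 ± i.
Hence u_h = C1*cos(t)*exp(-3*t) + C2*exp(-3*t)*sin(t).
Try u_p = A*exp(2*t). Substituting into the equation and dividing by exp(2*t) gives A = -4/13, so u_p = -4*exp(2*t)/13.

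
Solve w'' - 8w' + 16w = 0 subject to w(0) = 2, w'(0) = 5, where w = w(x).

Characteristic equation r² - 8r + 16 = 0 has discriminant (-8)² - 4·(16) = 0, so r = 4 is a repeated root.
Hence w_h = (C1 + C2*x)*exp(4*x).
Apply the initial conditions: w(0) = C1 = 2 and w'(0) = C2 + 4*C1 = 5. Solving gives C1 = 2, C2 = -3.

w = 2*exp(4*x) - 3*x*exp(4*x)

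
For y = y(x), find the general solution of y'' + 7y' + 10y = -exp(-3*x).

Characteristic equation r² + 7r + 10 = 0 factors as (r + 2)(r + 5) = 0, so r = -2, -5.
Hence y_h = C1*exp(-2*x) + C2*exp(-5*x).
Try y_p = A*exp(-3*x). Substituting into the equation and dividing by exp(-3*x) gives A = 1/2, so y_p = exp(-3*x)/2.

y = exp(-3*x)/2 + C1*exp(-2*x) + C2*exp(-5*x)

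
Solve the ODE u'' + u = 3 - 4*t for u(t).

u = 3 - 4*t + C1*cos(t) + C2*sin(t)

Characteristic equation r² + 1 = 0 has discriminant (0)² - 4·(1) = -4 < 0, so r = ± i.
Hence u_h = C1*cos(t) + C2*sin(t).
For the particular solution try u_p = A0 + A1*t. Substituting and matching coefficients of each power of t gives A0 = 3, A1 = -4, so u_p = 3 - 4*t.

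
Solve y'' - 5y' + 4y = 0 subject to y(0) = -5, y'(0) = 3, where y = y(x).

Characteristic equation r² - 5r + 4 = 0 factors as (r - 1)(r - 4) = 0, so r = 1, 4.
Hence y_h = C1*exp(x) + C2*exp(4*x).
Apply the initial conditions: y(0) = C1 + C2 = -5 and y'(0) = C1 + 4*C2 = 3. Solving gives C1 = -23/3, C2 = 8/3.

y = -23*exp(x)/3 + 8*exp(4*x)/3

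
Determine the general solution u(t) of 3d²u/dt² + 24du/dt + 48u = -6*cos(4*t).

u = -sin(4*t)/16 + C1*exp(-4*t) + C2*t*exp(-4*t)

Divide through by 3: u'' + 8u' + 16u = -2*cos(4*t).
Characteristic equation r² + 8r + 16 = 0 has discriminant (8)² - 4·(16) = 0, so r = -4 is a repeated root.
Hence u_h = (C1 + C2*t)*exp(-4*t).
Try u_p = A*cos(4*t) + B*sin(4*t). Substituting and equating the coefficients of cos(4t) and sin(4t) gives A = 0, B = -1/16, so u_p = -sin(4*t)/16.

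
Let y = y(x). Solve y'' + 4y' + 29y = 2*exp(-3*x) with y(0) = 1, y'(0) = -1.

Characteristic equation r² + 4r + 29 = 0 has discriminant (4)² - 4·(29) = -100 < 0, so r = -2 ± 5i.
Hence y_h = C1*cos(5*x)*exp(-2*x) + C2*exp(-2*x)*sin(5*x).
Try y_p = A*exp(-3*x). Substituting into the equation and dividing by exp(-3*x) gives A = 1/13, so y_p = exp(-3*x)/13.
General solution: y = exp(-3*x)/13 + C1*cos(5*x)*exp(-2*x) + C2*exp(-2*x)*sin(5*x).
Apply the initial conditions: y(0) = 1/13 + C1 = 1 and y'(0) = -3/13 - 2*C1 + 5*C2 = -1. Solving gives C1 = 12/13, C2 = 14/65.

y = exp(-3*x)/13 + 12*cos(5*x)*exp(-2*x)/13 + 14*exp(-2*x)*sin(5*x)/65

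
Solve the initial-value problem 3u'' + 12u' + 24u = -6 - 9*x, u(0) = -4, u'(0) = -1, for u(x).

Divide through by 3: u'' + 4u' + 8u = -2 - 3*x.
Characteristic equation r² + 4r + 8 = 0 has discriminant (4)² - 4·(8) = -16 < 0, so r = -2 ± 2i.
Hence u_h = C1*cos(2*x)*exp(-2*x) + C2*exp(-2*x)*sin(2*x).
For the particular solution try u_p = A0 + A1*x. Substituting and matching coefficients of each power of x gives A0 = -1/16, A1 = -3/8, so u_p = -1/16 - 3*x/8.
General solution: u = -1/16 - 3*x/8 + C1*cos(2*x)*exp(-2*x) + C2*exp(-2*x)*sin(2*x).
Apply the initial conditions: u(0) = -1/16 + C1 = -4 and u'(0) = -3/8 - 2*C1 + 2*C2 = -1. Solving gives C1 = -63/16, C2 = -17/4.

u = -1/16 - 3*x/8 - 63*cos(2*x)*exp(-2*x)/16 - 17*exp(-2*x)*sin(2*x)/4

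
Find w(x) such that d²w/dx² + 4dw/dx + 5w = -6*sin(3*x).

w = 3*sin(3*x)/20 + 9*cos(3*x)/20 + C1*cos(x)*exp(-2*x) + C2*exp(-2*x)*sin(x)

Characteristic equation r² + 4r + 5 = 0 has discriminant (4)² - 4·(5) = -4 < 0, so r = -2 ± i.
Hence w_h = C1*cos(x)*exp(-2*x) + C2*exp(-2*x)*sin(x).
Try w_p = A*cos(3*x) + B*sin(3*x). Substituting and equating the coefficients of cos(3x) and sin(3x) gives A = 9/20, B = 3/20, so w_p = 3*sin(3*x)/20 + 9*cos(3*x)/20.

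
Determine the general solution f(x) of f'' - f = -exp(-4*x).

Characteristic equation r² - 1 = 0 factors as (r + 1)(r - 1) = 0, so r = -1, 1.
Hence f_h = C1*exp(-x) + C2*exp(x).
Try f_p = A*exp(-4*x). Substituting into the equation and dividing by exp(-4*x) gives A = -1/15, so f_p = -exp(-4*x)/15.

f = -exp(-4*x)/15 + C1*exp(-x) + C2*exp(x)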